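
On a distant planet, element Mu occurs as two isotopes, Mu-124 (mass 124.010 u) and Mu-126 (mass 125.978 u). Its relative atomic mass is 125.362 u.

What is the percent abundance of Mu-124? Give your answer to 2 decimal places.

Let x be the fractional abundance of Mu-124; then Mu-126 has abundance 1 − x.
124.010·x + 125.978·(1 − x) = 125.362
(124.010 − 125.978)·x = 125.362 − 125.978
x = -0.616 / -1.968 = 0.31301 → 31.30% Mu-124, 68.70% Mu-126.

31.30%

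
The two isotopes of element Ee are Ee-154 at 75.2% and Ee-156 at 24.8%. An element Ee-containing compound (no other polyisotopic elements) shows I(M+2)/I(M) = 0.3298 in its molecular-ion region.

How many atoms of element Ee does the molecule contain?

1

With n Ee atoms, P(M+2)/P(M) = C(n,1)·p^(n−1)q / p^n = n·q/p = n · 0.248/0.752.
n = 0.3298 × 0.752/0.248 = 1.00 ≈ 1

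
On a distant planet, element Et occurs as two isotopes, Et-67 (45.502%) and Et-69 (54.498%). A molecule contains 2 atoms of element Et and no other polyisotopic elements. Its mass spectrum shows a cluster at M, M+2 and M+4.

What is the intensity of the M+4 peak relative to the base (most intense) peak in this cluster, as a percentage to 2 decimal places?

59.89%

Binomial terms of (0.45502 + 0.54498)^2: M 0.2070, M+2 0.4960, M+4 0.2970 → M+2 is the base peak.
P(M+2) = C(2,1) × 0.45502^1 × 0.54498^1 = 2 × 0.45502 × 0.54498 = 0.495954 (base)
P(M+4) = C(2,2) × 0.45502^0 × 0.54498^2 = 1 × 1.0000 × 0.2970032 = 0.297003
Relative intensity = 0.297003 / 0.495954 × 100 = 59.89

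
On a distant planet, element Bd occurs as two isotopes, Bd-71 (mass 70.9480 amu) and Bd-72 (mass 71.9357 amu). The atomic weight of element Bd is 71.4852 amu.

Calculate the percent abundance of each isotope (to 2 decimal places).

Bd-71: 45.61%, Bd-72: 54.39%

Writing the weighted mean with unknown fraction x of Bd-71:
70.9480·x + 71.9357·(1 − x) = 71.4852
(70.9480 − 71.9357)·x = 71.4852 − 71.9357
x = -0.4505 / -0.9877 = 0.45611 → 45.61% Bd-71, 54.39% Bd-72.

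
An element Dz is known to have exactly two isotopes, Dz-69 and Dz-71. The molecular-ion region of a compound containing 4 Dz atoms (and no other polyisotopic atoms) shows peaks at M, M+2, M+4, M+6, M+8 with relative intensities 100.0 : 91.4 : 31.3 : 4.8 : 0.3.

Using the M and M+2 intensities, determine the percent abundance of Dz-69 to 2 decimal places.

Write p for the Dz-69 fraction. I(M+2)/I(M) = [C(4,1)·p^3·(1−p)] / p^4 = 4·(1−p)/p = 91.4/100.0 = 0.9140
(1−p)/p = 0.9140/4 = 0.2285  ⇒  p = 1/(1 + 0.2285) = 0.8140
Dz-69: 81.40%, Dz-71: 18.60%.

81.40%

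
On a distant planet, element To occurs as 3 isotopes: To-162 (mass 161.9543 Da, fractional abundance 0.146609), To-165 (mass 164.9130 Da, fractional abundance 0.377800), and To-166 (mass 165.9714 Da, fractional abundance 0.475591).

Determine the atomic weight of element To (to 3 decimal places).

Weight each isotope mass by its fractional abundance: 0.146609 × 161.9543 + 0.377800 × 164.9130 + 0.475591 × 165.9714
= 23.74396 + 62.30413 + 78.93450 = 164.98259 Da

164.983 Da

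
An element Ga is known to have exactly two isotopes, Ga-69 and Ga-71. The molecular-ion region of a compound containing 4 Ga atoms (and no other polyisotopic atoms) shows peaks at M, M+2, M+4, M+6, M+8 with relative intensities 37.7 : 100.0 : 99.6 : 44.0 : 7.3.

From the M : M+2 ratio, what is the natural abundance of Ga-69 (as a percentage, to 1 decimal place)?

60.1%

Let p = fractional abundance of Ga-69. I(M+2)/I(M) = [C(4,1)·p^3·(1−p)] / p^4 = 4·(1−p)/p = 100.0/37.7 = 2.6525
(1−p)/p = 2.6525/4 = 0.6631  ⇒  p = 1/(1 + 0.6631) = 0.6013
Ga-69: 60.1%, Ga-71: 39.9%.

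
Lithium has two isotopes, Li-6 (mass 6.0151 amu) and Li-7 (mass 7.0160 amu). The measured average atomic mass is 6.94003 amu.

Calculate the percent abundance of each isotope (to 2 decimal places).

Li-6: 7.59%, Li-7: 92.41%

Let x be the fractional abundance of Li-6; then Li-7 has abundance 1 − x.
6.0151·x + 7.0160·(1 − x) = 6.94003
(6.0151 − 7.0160)·x = 6.94003 − 7.0160
x = -0.07597 / -1.0009 = 0.07590 → 7.59% Li-6, 92.41% Li-7.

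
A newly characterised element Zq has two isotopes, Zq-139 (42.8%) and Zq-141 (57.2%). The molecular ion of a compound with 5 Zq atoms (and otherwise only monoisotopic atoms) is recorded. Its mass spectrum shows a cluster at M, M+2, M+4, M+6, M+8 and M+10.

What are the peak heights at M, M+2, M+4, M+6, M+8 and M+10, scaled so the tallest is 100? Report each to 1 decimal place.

4.2 : 28.0 : 74.8 : 100.0 : 66.8 : 17.9

Each Zq atom is independently Zq-139 (p = 0.428) or Zq-141 (q = 0.572); the cluster is the binomial expansion (p + q)^5.
P(M) = 0.428^5 = 0.014362
P(M+2) = 5 × 0.428^4 × 0.572^1 = 0.095971
P(M+4) = 10 × 0.428^3 × 0.572^2 = 0.256521
P(M+6) = 10 × 0.428^2 × 0.572^3 = 0.342827
P(M+8) = 5 × 0.428^1 × 0.572^4 = 0.229086
P(M+10) = 0.572^5 = 0.061232
The M+6 peak is largest (0.342827); scaling to 100 gives 4.2 : 28.0 : 74.8 : 100.0 : 66.8 : 17.9.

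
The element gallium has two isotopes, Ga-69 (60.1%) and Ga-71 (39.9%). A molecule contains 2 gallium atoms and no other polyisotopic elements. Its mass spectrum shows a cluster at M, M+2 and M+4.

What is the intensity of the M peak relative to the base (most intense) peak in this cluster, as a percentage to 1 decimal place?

75.3%

Term probabilities: M 0.3612, M+2 0.4796, M+4 0.1592. Base peak = M+2.
P(M+2) = C(2,1) × 0.601^1 × 0.399^1 = 2 × 0.6010 × 0.3990 = 0.479598 (base)
P(M) = C(2,0) × 0.601^2 × 0.399^0 = 1 × 0.361201 × 1.0000 = 0.361201
Relative intensity = 0.361201 / 0.479598 × 100 = 75.3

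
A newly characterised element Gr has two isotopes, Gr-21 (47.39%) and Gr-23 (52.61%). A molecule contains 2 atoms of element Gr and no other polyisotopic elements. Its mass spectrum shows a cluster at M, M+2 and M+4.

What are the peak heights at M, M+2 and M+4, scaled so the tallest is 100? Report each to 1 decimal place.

45.0 : 100.0 : 55.5

Expanding (0.4739 + 0.5261)^2:
P(M) = 0.4739^2 = 0.224581
P(M+2) = 2 × 0.4739^1 × 0.5261^1 = 0.498638
P(M+4) = 0.5261^2 = 0.276781
The M+2 peak is largest (0.498638); scaling to 100 gives 45.0 : 100.0 : 55.5.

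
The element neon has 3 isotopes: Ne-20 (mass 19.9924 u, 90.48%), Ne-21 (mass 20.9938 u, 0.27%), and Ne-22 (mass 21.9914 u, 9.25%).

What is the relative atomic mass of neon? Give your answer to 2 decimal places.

20.18 u

Weight each isotope mass by its fractional abundance: 0.9048 × 19.9924 + 0.0027 × 20.9938 + 0.0925 × 21.9914
= 18.08912 + 0.05668 + 2.03420 = 20.18000 u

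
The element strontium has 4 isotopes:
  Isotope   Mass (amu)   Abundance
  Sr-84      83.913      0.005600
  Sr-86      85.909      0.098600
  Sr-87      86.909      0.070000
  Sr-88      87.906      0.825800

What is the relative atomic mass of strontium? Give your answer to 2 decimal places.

87.62 amu

Ar = Σ fᵢ·mᵢ = 0.005600 × 83.913 + 0.098600 × 85.909 + 0.070000 × 86.909 + 0.825800 × 87.906
= 0.4699 + 8.4706 + 6.0836 + 72.5928 = 87.6169 amu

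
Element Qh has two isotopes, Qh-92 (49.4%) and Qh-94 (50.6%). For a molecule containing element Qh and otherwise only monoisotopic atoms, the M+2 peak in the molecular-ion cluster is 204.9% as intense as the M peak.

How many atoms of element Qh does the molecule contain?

With n Qh atoms, P(M+2)/P(M) = C(n,1)·p^(n−1)q / p^n = n·q/p = n · 0.506/0.494.
n = 2.049 × 0.494/0.506 = 2.00 ≈ 2

2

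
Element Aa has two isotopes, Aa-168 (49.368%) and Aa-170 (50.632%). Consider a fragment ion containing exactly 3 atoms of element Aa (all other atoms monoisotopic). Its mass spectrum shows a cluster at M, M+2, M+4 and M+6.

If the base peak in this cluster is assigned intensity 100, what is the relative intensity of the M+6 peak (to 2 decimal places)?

34.19

(0.49368 + 0.50632)^3 gives M 0.1203, M+2 0.3702, M+4 0.3797, M+6 0.1298; the largest is M+4.
P(M+4) = C(3,2) × 0.49368^1 × 0.50632^2 = 3 × 0.49368 × 0.25635994 = 0.379679 (base)
P(M+6) = C(3,3) × 0.49368^0 × 0.50632^3 = 1 × 1.0000 × 0.12980017 = 0.129800
Relative intensity = 0.129800 / 0.379679 × 100 = 34.19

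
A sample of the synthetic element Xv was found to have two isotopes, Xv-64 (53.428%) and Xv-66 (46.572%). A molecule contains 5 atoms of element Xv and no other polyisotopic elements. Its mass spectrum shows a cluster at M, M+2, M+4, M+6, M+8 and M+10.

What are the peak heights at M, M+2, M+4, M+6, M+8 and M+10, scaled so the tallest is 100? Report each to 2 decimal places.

Expanding (0.53428 + 0.46572)^5:
P(M) = 0.53428^5 = 0.043536
P(M+2) = 5 × 0.53428^4 × 0.46572^1 = 0.189745
P(M+4) = 10 × 0.53428^3 × 0.46572^2 = 0.330793
P(M+6) = 10 × 0.53428^2 × 0.46572^3 = 0.288345
P(M+8) = 5 × 0.53428^1 × 0.46572^4 = 0.125672
P(M+10) = 0.46572^5 = 0.021909
The M+4 peak is largest (0.330793); scaling to 100 gives 13.16 : 57.36 : 100.00 : 87.17 : 37.99 : 6.62.

13.16 : 57.36 : 100.00 : 87.17 : 37.99 : 6.62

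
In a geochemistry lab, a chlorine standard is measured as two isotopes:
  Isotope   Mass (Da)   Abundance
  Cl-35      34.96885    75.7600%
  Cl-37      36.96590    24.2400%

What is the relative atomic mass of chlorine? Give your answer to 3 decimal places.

Weight each isotope mass by its fractional abundance: 0.757600 × 34.96885 + 0.242400 × 36.96590
= 26.492401 + 8.960534 = 35.452935 Da

35.453 Da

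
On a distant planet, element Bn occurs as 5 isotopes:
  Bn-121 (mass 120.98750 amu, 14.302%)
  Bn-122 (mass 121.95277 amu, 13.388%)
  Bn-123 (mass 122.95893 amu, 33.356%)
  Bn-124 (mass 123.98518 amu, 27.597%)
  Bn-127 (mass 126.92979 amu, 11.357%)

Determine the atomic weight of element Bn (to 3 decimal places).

123.276 amu

Average mass = Σ (abundance × isotope mass) = 0.14302 × 120.98750 + 0.13388 × 121.95277 + 0.33356 × 122.95893 + 0.27597 × 123.98518 + 0.11357 × 126.92979
= 17.303632 + 16.327037 + 41.014181 + 34.216190 + 14.415416 = 123.276456 amu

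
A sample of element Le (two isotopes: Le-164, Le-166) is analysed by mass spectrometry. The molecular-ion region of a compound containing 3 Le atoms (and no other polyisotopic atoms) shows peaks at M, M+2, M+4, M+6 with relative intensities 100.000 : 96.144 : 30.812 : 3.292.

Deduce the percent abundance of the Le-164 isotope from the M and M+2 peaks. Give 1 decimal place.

Let p = fractional abundance of Le-164. I(M+2)/I(M) = [C(3,1)·p^2·(1−p)] / p^3 = 3·(1−p)/p = 96.144/100.000 = 0.9614
(1−p)/p = 0.9614/3 = 0.3205  ⇒  p = 1/(1 + 0.3205) = 0.7573
Le-164: 75.7%, Le-166: 24.3%.

75.7%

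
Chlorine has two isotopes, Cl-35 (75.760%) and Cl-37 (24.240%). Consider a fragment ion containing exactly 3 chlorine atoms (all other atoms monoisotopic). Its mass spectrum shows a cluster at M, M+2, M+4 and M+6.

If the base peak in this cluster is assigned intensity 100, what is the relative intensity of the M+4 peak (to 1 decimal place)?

30.7

(0.75760 + 0.24240)^3 gives M 0.4348, M+2 0.4174, M+4 0.1335, M+6 0.0142; the largest is M.
P(M) = C(3,0) × 0.75760^3 × 0.24240^0 = 1 × 0.4348304 × 1.0000 = 0.434830 (base)
P(M+4) = C(3,2) × 0.75760^1 × 0.24240^2 = 3 × 0.7576 × 0.05875776 = 0.133545
Relative intensity = 0.133545 / 0.434830 × 100 = 30.7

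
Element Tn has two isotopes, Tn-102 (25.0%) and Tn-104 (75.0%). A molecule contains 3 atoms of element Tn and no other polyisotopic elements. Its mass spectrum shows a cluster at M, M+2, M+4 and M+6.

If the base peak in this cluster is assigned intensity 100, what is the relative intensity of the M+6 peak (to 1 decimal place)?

Binomial terms of (0.250 + 0.750)^3: M 0.0156, M+2 0.1406, M+4 0.4219, M+6 0.4219 → M+4 is the base peak.
P(M+4) = C(3,2) × 0.250^1 × 0.750^2 = 3 × 0.2500 × 0.5625 = 0.421875 (base)
P(M+6) = C(3,3) × 0.250^0 × 0.750^3 = 1 × 1.0000 × 0.421875 = 0.421875
Relative intensity = 0.421875 / 0.421875 × 100 = 100.0

100.0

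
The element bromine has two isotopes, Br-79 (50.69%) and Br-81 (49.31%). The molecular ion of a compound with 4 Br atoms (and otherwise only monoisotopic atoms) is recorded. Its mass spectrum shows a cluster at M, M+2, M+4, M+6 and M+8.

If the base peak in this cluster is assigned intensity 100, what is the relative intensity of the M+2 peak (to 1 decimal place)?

Binomial terms of (0.5069 + 0.4931)^4: M 0.0660, M+2 0.2569, M+4 0.3749, M+6 0.2431, M+8 0.0591 → M+4 is the base peak.
P(M+4) = C(4,2) × 0.5069^2 × 0.4931^2 = 6 × 0.25694761 × 0.24314761 = 0.374857 (base)
P(M+2) = C(4,1) × 0.5069^3 × 0.4931^1 = 4 × 0.13024674 × 0.4931 = 0.256899
Relative intensity = 0.256899 / 0.374857 × 100 = 68.5

68.5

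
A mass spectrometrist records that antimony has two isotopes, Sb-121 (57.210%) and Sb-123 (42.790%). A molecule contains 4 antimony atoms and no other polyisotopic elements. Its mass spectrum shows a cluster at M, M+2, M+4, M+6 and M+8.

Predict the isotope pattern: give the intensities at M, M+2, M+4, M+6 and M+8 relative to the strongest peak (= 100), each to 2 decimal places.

Each Sb atom is independently Sb-121 (p = 0.57210) or Sb-123 (q = 0.42790); the cluster is the binomial expansion (p + q)^4.
P(M) = 0.57210^4 = 0.107124
P(M+2) = 4 × 0.57210^3 × 0.42790^1 = 0.320493
P(M+4) = 6 × 0.57210^2 × 0.42790^2 = 0.359567
P(M+6) = 4 × 0.57210^1 × 0.42790^3 = 0.179291
P(M+8) = 0.42790^4 = 0.033525
The M+4 peak is largest (0.359567); scaling to 100 gives 29.79 : 89.13 : 100.00 : 49.86 : 9.32.

29.79 : 89.13 : 100.00 : 49.86 : 9.32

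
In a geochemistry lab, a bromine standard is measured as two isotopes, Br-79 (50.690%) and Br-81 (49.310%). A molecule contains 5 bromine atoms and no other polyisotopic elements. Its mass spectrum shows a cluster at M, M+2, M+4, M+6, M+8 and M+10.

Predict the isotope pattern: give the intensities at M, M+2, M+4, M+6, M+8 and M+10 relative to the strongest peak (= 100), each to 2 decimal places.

The 5 Br atoms are independent, so intensities follow the terms of (0.50690 + 0.49310)^5.
P(M) = 0.50690^5 = 0.033467
P(M+2) = 5 × 0.50690^4 × 0.49310^1 = 0.162777
P(M+4) = 10 × 0.50690^3 × 0.49310^2 = 0.316692
P(M+6) = 10 × 0.50690^2 × 0.49310^3 = 0.308070
P(M+8) = 5 × 0.50690^1 × 0.49310^4 = 0.149842
P(M+10) = 0.49310^5 = 0.029152
The M+4 peak is largest (0.316692); scaling to 100 gives 10.57 : 51.40 : 100.00 : 97.28 : 47.31 : 9.21.

10.57 : 51.40 : 100.00 : 97.28 : 47.31 : 9.21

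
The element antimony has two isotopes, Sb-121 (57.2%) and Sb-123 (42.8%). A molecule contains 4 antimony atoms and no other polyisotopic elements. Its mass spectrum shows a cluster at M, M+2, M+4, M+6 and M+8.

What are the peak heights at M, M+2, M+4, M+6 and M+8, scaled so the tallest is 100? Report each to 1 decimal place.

Each Sb atom is independently Sb-121 (p = 0.572) or Sb-123 (q = 0.428); the cluster is the binomial expansion (p + q)^4.
P(M) = 0.572^4 = 0.107049
P(M+2) = 4 × 0.572^3 × 0.428^1 = 0.320400
P(M+4) = 6 × 0.572^2 × 0.428^2 = 0.359609
P(M+6) = 4 × 0.572^1 × 0.428^3 = 0.179385
P(M+8) = 0.428^4 = 0.033556
The M+4 peak is largest (0.359609); scaling to 100 gives 29.8 : 89.1 : 100.0 : 49.9 : 9.3.

29.8 : 89.1 : 100.0 : 49.9 : 9.3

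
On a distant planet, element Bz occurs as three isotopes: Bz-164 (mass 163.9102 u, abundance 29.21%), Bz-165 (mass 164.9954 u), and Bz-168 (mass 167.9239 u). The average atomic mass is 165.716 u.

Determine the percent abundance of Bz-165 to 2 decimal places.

Let x and y be the fractions of Bz-165 and Bz-168. Then x + y = 1 − 0.2921 = 0.7079 and 164.9954x + 167.9239y = 165.716 − 0.2921×163.9102 = 117.83783058.
Substituting: 164.9954x + 167.9239(0.7079 − x) = 117.83783058
(164.9954 − 167.9239)x = -1.03549823  ⇒  x = 0.35359, y = 0.35431
Bz-165: 35.36%, Bz-168: 35.43%.

35.36%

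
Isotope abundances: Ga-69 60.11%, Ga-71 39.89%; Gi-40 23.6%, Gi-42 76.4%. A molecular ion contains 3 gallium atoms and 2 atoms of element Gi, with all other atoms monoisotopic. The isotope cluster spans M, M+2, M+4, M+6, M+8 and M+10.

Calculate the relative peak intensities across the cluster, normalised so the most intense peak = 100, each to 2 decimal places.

3.37 : 28.49 : 83.11 : 100.00 : 52.97 : 10.31

Gallium pattern (n=3): 0.21719018 : 0.43239309 : 0.28694328 : 0.06347345
Element Gi pattern (n=2): 0.055696 : 0.360608 : 0.583696
Convolve the two distributions (both contribute in 2-u steps):
  M: 0.21719018×0.055696 = 0.012097
  M+2: 0.21719018×0.360608 + 0.43239309×0.055696 = 0.102403
  M+4: 0.21719018×0.583696 + 0.43239309×0.360608 + 0.28694328×0.055696 = 0.298679
  M+6: 0.43239309×0.583696 + 0.28694328×0.360608 + 0.06347345×0.055696 = 0.359395
  M+8: 0.28694328×0.583696 + 0.06347345×0.360608 = 0.190377
  M+10: 0.06347345×0.583696 = 0.037049
Scale to base peak (0.359395) = 100: 3.37 : 28.49 : 83.11 : 100.00 : 52.97 : 10.31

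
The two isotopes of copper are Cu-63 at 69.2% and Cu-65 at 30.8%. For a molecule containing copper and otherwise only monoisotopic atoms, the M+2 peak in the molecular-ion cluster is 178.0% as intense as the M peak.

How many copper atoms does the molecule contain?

4

The M+2/M ratio from n Cu atoms is n · q/p = n · 0.308/0.692.
n = 1.780 × 0.692/0.308 = 4.00 ≈ 4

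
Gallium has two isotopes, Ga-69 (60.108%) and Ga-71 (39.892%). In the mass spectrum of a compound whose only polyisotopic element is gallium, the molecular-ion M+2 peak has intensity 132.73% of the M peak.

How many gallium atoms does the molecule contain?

2

The M+2/M ratio from n Ga atoms is n · q/p = n · 0.39892/0.60108.
n = 1.3273 × 0.60108/0.39892 = 2.00 ≈ 2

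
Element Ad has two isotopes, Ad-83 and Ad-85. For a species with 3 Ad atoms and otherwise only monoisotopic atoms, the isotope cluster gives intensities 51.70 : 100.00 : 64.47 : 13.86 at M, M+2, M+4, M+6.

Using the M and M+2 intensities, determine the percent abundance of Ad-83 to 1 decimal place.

Let p = fractional abundance of Ad-83. I(M+2)/I(M) = [C(3,1)·p^2·(1−p)] / p^3 = 3·(1−p)/p = 100.00/51.70 = 1.9342
(1−p)/p = 1.9342/3 = 0.6447  ⇒  p = 1/(1 + 0.6447) = 0.6080
Ad-83: 60.8%, Ad-85: 39.2%.

60.8%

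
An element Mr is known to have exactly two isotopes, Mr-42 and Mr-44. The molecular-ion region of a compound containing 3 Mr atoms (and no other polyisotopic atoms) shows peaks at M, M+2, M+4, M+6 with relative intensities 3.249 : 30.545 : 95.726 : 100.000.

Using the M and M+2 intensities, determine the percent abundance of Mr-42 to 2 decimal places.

24.19%

Write p for the Mr-42 fraction. I(M+2)/I(M) = [C(3,1)·p^2·(1−p)] / p^3 = 3·(1−p)/p = 30.545/3.249 = 9.4014
(1−p)/p = 9.4014/3 = 3.1338  ⇒  p = 1/(1 + 3.1338) = 0.2419
Mr-42: 24.19%, Mr-44: 75.81%.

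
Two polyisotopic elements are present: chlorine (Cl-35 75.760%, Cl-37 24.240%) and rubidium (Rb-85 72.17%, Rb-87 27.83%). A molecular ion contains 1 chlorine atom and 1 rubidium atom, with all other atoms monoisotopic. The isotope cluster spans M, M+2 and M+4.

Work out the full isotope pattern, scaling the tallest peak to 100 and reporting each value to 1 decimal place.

100.0 : 70.6 : 12.3

Chlorine pattern (n=1): 0.7576 : 0.2424
Rubidium pattern (n=1): 0.7217 : 0.2783
Convolve the two distributions (both contribute in 2-u steps):
  M: 0.7576×0.7217 = 0.546760
  M+2: 0.7576×0.2783 + 0.2424×0.7217 = 0.385780
  M+4: 0.2424×0.2783 = 0.067460
Scale to base peak (0.546760) = 100: 100.0 : 70.6 : 12.3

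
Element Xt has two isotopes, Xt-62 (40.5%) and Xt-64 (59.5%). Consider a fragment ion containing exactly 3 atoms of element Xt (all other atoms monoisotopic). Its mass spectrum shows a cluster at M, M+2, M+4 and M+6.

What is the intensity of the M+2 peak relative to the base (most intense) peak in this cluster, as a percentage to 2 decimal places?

Binomial terms of (0.405 + 0.595)^3: M 0.0664, M+2 0.2928, M+4 0.4301, M+6 0.2106 → M+4 is the base peak.
P(M+4) = C(3,2) × 0.405^1 × 0.595^2 = 3 × 0.4050 × 0.354025 = 0.430140 (base)
P(M+2) = C(3,1) × 0.405^2 × 0.595^1 = 3 × 0.164025 × 0.5950 = 0.292785
Relative intensity = 0.292785 / 0.430140 × 100 = 68.07

68.07%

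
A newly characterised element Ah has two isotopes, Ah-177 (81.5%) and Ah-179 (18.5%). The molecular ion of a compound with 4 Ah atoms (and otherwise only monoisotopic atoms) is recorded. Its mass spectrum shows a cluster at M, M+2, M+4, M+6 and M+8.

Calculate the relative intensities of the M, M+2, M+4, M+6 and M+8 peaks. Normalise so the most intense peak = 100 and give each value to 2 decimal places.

100.00 : 90.80 : 30.92 : 4.68 : 0.27

Expanding (0.815 + 0.185)^4:
P(M) = 0.815^4 = 0.441195
P(M+2) = 4 × 0.815^3 × 0.185^1 = 0.400594
P(M+4) = 6 × 0.815^2 × 0.185^2 = 0.136399
P(M+6) = 4 × 0.815^1 × 0.185^3 = 0.020641
P(M+8) = 0.185^4 = 0.001171
The M peak is largest (0.441195); scaling to 100 gives 100.00 : 90.80 : 30.92 : 4.68 : 0.27.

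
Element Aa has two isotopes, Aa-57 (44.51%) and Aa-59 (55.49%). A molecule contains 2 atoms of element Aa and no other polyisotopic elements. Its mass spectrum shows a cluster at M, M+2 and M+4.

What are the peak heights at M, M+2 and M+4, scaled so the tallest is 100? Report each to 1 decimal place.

40.1 : 100.0 : 62.3

The 2 Aa atoms are independent, so intensities follow the terms of (0.4451 + 0.5549)^2.
P(M) = 0.4451^2 = 0.198114
P(M+2) = 2 × 0.4451^1 × 0.5549^1 = 0.493972
P(M+4) = 0.5549^2 = 0.307914
The M+2 peak is largest (0.493972); scaling to 100 gives 40.1 : 100.0 : 62.3.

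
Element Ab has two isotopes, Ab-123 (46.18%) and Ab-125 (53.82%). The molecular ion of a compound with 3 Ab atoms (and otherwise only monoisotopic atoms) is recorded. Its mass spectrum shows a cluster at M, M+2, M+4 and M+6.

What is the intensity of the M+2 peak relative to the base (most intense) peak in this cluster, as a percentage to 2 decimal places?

(0.4618 + 0.5382)^3 gives M 0.0985, M+2 0.3443, M+4 0.4013, M+6 0.1559; the largest is M+4.
P(M+4) = C(3,2) × 0.4618^1 × 0.5382^2 = 3 × 0.4618 × 0.28965924 = 0.401294 (base)
P(M+2) = C(3,1) × 0.4618^2 × 0.5382^1 = 3 × 0.21325924 × 0.5382 = 0.344328
Relative intensity = 0.344328 / 0.401294 × 100 = 85.80

85.80%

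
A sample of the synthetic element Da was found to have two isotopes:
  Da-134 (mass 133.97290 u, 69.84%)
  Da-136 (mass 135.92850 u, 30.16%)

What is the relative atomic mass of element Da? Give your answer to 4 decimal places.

134.5627 u

Weight each isotope mass by its fractional abundance: 0.6984 × 133.97290 + 0.3016 × 135.92850
= 93.566673 + 40.996036 = 134.562709 u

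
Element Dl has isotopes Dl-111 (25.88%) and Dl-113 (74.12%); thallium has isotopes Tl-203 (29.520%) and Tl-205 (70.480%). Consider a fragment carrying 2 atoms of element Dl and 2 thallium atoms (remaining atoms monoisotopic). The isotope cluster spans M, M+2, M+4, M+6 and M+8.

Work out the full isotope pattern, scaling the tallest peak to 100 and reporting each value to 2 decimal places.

1.39 : 14.62 : 57.44 : 100.00 : 65.10

Element Dl pattern (n=2): 0.06697744 : 0.38364512 : 0.54937744
Thallium pattern (n=2): 0.08714304 : 0.41611392 : 0.49674304
Convolve the two distributions (both contribute in 2-u steps):
  M: 0.06697744×0.08714304 = 0.005837
  M+2: 0.06697744×0.41611392 + 0.38364512×0.08714304 = 0.061302
  M+4: 0.06697744×0.49674304 + 0.38364512×0.41611392 + 0.54937744×0.08714304 = 0.240785
  M+6: 0.38364512×0.49674304 + 0.54937744×0.41611392 = 0.419177
  M+8: 0.54937744×0.49674304 = 0.272899
Scale to base peak (0.419177) = 100: 1.39 : 14.62 : 57.44 : 100.00 : 65.10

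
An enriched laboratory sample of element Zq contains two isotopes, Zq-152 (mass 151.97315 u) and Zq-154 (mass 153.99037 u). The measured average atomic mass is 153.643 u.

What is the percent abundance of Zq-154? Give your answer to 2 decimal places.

82.78%

Writing the weighted mean with unknown fraction x of Zq-152:
151.97315·x + 153.99037·(1 − x) = 153.643
(151.97315 − 153.99037)·x = 153.643 − 153.99037
x = -0.34737 / -2.01722 = 0.17220 → 17.22% Zq-152, 82.78% Zq-154.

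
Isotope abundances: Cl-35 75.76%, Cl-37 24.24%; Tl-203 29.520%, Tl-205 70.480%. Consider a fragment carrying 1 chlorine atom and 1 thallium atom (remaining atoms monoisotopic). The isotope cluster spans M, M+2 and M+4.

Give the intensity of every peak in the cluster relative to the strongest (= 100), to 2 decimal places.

Chlorine pattern (n=1): 0.7576 : 0.2424
Thallium pattern (n=1): 0.2952 : 0.7048
Convolve the two distributions (both contribute in 2-u steps):
  M: 0.7576×0.2952 = 0.223644
  M+2: 0.7576×0.7048 + 0.2424×0.2952 = 0.605513
  M+4: 0.2424×0.7048 = 0.170844
Scale to base peak (0.605513) = 100: 36.93 : 100.00 : 28.21

36.93 : 100.00 : 28.21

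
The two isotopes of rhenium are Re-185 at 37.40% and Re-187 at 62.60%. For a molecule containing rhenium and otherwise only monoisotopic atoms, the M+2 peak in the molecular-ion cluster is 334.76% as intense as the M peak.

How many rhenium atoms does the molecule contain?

For n independent Re atoms, I(M+2)/I(M) = n · (abundance Re-187) / (abundance Re-185) = n · 0.6260/0.3740.
n = 3.3476 × 0.3740/0.6260 = 2.00 ≈ 2

2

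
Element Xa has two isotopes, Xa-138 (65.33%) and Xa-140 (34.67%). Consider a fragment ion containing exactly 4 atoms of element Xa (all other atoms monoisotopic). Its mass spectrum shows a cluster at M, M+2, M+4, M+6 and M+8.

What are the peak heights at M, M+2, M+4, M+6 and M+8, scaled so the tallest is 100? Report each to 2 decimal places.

47.11 : 100.00 : 79.60 : 28.16 : 3.74

The 4 Xa atoms are independent, so intensities follow the terms of (0.6533 + 0.3467)^4.
P(M) = 0.6533^4 = 0.182159
P(M+2) = 4 × 0.6533^3 × 0.3467^1 = 0.386680
P(M+4) = 6 × 0.6533^2 × 0.3467^2 = 0.307811
P(M+6) = 4 × 0.6533^1 × 0.3467^3 = 0.108902
P(M+8) = 0.3467^4 = 0.014448
The M+2 peak is largest (0.386680); scaling to 100 gives 47.11 : 100.00 : 79.60 : 28.16 : 3.74.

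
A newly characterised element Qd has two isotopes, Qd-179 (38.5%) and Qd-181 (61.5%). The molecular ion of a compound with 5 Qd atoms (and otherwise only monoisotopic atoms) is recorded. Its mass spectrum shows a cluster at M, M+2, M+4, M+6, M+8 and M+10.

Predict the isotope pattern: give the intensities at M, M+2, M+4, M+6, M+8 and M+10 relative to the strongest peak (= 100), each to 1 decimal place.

2.5 : 19.6 : 62.6 : 100.0 : 79.9 : 25.5

Expanding (0.385 + 0.615)^5:
P(M) = 0.385^5 = 0.008459
P(M+2) = 5 × 0.385^4 × 0.615^1 = 0.067560
P(M+4) = 10 × 0.385^3 × 0.615^2 = 0.215840
P(M+6) = 10 × 0.385^2 × 0.615^3 = 0.344784
P(M+8) = 5 × 0.385^1 × 0.615^4 = 0.275379
P(M+10) = 0.615^5 = 0.087978
The M+6 peak is largest (0.344784); scaling to 100 gives 2.5 : 19.6 : 62.6 : 100.0 : 79.9 : 25.5.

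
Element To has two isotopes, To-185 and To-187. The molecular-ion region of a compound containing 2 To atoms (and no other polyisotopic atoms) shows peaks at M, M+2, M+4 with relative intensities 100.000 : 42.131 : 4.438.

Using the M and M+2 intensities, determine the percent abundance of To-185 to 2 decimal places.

If p is the fraction of To that is To-185, then I(M+2)/I(M) = [C(2,1)·p^1·(1−p)] / p^2 = 2·(1−p)/p = 42.131/100.000 = 0.4213
(1−p)/p = 0.4213/2 = 0.2107  ⇒  p = 1/(1 + 0.2107) = 0.8260
To-185: 82.60%, To-187: 17.40%.

82.60%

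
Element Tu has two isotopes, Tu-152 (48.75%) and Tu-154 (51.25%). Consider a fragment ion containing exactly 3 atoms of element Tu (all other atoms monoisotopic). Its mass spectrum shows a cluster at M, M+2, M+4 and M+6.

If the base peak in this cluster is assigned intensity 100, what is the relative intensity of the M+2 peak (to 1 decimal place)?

95.1

(0.4875 + 0.5125)^3 gives M 0.1159, M+2 0.3654, M+4 0.3841, M+6 0.1346; the largest is M+4.
P(M+4) = C(3,2) × 0.4875^1 × 0.5125^2 = 3 × 0.4875 × 0.26265625 = 0.384135 (base)
P(M+2) = C(3,1) × 0.4875^2 × 0.5125^1 = 3 × 0.23765625 × 0.5125 = 0.365396
Relative intensity = 0.365396 / 0.384135 × 100 = 95.1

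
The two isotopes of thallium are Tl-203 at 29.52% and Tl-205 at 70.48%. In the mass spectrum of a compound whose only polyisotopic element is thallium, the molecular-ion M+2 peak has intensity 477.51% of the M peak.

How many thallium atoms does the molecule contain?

The M+2/M ratio from n Tl atoms is n · q/p = n · 0.7048/0.2952.
n = 4.7751 × 0.2952/0.7048 = 2.00 ≈ 2

2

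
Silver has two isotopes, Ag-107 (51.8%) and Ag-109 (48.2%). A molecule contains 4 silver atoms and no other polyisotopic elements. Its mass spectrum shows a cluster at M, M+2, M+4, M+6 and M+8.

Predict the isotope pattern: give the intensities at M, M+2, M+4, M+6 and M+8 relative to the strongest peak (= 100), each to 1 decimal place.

Each Ag atom is independently Ag-107 (p = 0.518) or Ag-109 (q = 0.482); the cluster is the binomial expansion (p + q)^4.
P(M) = 0.518^4 = 0.071998
P(M+2) = 4 × 0.518^3 × 0.482^1 = 0.267976
P(M+4) = 6 × 0.518^2 × 0.482^2 = 0.374029
P(M+6) = 4 × 0.518^1 × 0.482^3 = 0.232023
P(M+8) = 0.482^4 = 0.053974
The M+4 peak is largest (0.374029); scaling to 100 gives 19.2 : 71.6 : 100.0 : 62.0 : 14.4.

19.2 : 71.6 : 100.0 : 62.0 : 14.4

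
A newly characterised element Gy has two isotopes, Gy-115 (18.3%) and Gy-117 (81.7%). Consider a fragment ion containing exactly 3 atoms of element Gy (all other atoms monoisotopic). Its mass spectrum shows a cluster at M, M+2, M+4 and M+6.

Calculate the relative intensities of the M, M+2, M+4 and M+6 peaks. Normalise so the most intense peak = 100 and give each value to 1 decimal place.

1.1 : 15.1 : 67.2 : 100.0

The 3 Gy atoms are independent, so intensities follow the terms of (0.183 + 0.817)^3.
P(M) = 0.183^3 = 0.006128
P(M+2) = 3 × 0.183^2 × 0.817^1 = 0.082082
P(M+4) = 3 × 0.183^1 × 0.817^2 = 0.366451
P(M+6) = 0.817^3 = 0.545339
The M+6 peak is largest (0.545339); scaling to 100 gives 1.1 : 15.1 : 67.2 : 100.0.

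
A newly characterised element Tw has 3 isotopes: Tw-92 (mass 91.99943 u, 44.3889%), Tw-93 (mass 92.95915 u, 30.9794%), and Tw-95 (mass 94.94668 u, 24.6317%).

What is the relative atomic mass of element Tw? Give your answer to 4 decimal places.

Weight each isotope mass by its fractional abundance: 0.443889 × 91.99943 + 0.309794 × 92.95915 + 0.246317 × 94.94668
= 40.837535 + 28.798187 + 23.386981 = 93.022703 u

93.0227 u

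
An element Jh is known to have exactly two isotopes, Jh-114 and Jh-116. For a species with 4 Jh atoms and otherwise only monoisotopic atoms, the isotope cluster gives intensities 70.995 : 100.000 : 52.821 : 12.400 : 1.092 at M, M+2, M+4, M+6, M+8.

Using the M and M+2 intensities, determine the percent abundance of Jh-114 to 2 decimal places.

73.96%

If p is the fraction of Jh that is Jh-114, then I(M+2)/I(M) = [C(4,1)·p^3·(1−p)] / p^4 = 4·(1−p)/p = 100.000/70.995 = 1.4085
(1−p)/p = 1.4085/4 = 0.3521  ⇒  p = 1/(1 + 0.3521) = 0.7396
Jh-114: 73.96%, Jh-116: 26.04%.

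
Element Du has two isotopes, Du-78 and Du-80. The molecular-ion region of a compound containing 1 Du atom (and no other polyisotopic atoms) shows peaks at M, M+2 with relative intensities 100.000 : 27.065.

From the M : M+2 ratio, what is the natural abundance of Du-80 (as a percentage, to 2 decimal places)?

21.30%

Write p for the Du-78 fraction. I(M+2)/I(M) = [C(1,1)·p^0·(1−p)] / p^1 = 1·(1−p)/p = 27.065/100.000 = 0.2707
(1−p)/p = 0.2707/1 = 0.2707  ⇒  p = 1/(1 + 0.2707) = 0.7870
Du-78: 78.70%, Du-80: 21.30%.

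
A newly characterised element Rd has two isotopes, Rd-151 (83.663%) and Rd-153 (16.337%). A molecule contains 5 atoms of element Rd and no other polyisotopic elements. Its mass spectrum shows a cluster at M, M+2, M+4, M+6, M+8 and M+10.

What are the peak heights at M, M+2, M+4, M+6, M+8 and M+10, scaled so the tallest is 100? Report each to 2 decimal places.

Expanding (0.83663 + 0.16337)^5:
P(M) = 0.83663^5 = 0.409890
P(M+2) = 5 × 0.83663^4 × 0.16337^1 = 0.400199
P(M+4) = 10 × 0.83663^3 × 0.16337^2 = 0.156295
P(M+6) = 10 × 0.83663^2 × 0.16337^3 = 0.030520
P(M+8) = 5 × 0.83663^1 × 0.16337^4 = 0.002980
P(M+10) = 0.16337^5 = 0.000116
The M peak is largest (0.409890); scaling to 100 gives 100.00 : 97.64 : 38.13 : 7.45 : 0.73 : 0.03.

100.00 : 97.64 : 38.13 : 7.45 : 0.73 : 0.03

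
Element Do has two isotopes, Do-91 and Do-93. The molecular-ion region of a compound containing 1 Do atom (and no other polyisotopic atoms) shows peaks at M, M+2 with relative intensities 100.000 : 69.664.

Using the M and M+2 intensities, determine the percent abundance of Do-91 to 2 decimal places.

If p is the fraction of Do that is Do-91, then I(M+2)/I(M) = [C(1,1)·p^0·(1−p)] / p^1 = 1·(1−p)/p = 69.664/100.000 = 0.6966
(1−p)/p = 0.6966/1 = 0.6966  ⇒  p = 1/(1 + 0.6966) = 0.5894
Do-91: 58.94%, Do-93: 41.06%.

58.94%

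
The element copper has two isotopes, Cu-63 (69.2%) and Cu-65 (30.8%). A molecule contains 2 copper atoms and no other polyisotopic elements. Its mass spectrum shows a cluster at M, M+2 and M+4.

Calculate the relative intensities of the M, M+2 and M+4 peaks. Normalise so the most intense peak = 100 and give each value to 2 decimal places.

100.00 : 89.02 : 19.81

Each Cu atom is independently Cu-63 (p = 0.692) or Cu-65 (q = 0.308); the cluster is the binomial expansion (p + q)^2.
P(M) = 0.692^2 = 0.478864
P(M+2) = 2 × 0.692^1 × 0.308^1 = 0.426272
P(M+4) = 0.308^2 = 0.094864
The M peak is largest (0.478864); scaling to 100 gives 100.00 : 89.02 : 19.81.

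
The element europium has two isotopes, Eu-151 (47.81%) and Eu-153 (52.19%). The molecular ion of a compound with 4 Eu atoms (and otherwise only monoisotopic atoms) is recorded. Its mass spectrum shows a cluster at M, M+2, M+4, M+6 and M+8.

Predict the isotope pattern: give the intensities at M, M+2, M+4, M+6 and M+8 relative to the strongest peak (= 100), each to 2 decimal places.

Expanding (0.4781 + 0.5219)^4:
P(M) = 0.4781^4 = 0.052249
P(M+2) = 4 × 0.4781^3 × 0.5219^1 = 0.228141
P(M+4) = 6 × 0.4781^2 × 0.5219^2 = 0.373563
P(M+6) = 4 × 0.4781^1 × 0.5219^3 = 0.271857
P(M+8) = 0.5219^4 = 0.074191
The M+4 peak is largest (0.373563); scaling to 100 gives 13.99 : 61.07 : 100.00 : 72.77 : 19.86.

13.99 : 61.07 : 100.00 : 72.77 : 19.86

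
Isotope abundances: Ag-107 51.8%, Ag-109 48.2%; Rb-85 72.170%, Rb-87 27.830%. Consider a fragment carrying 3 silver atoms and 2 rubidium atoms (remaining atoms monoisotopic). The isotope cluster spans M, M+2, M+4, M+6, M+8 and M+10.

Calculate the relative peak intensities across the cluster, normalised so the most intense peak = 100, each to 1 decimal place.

20.4 : 72.7 : 100.0 : 65.8 : 20.6 : 2.4

Silver pattern (n=3): 0.13899183 : 0.3879965 : 0.3610315 : 0.11198017
Rubidium pattern (n=2): 0.52085089 : 0.40169822 : 0.07745089
Convolve the two distributions (both contribute in 2-u steps):
  M: 0.13899183×0.52085089 = 0.072394
  M+2: 0.13899183×0.40169822 + 0.3879965×0.52085089 = 0.257921
  M+4: 0.13899183×0.07745089 + 0.3879965×0.40169822 + 0.3610315×0.52085089 = 0.354666
  M+6: 0.3879965×0.07745089 + 0.3610315×0.40169822 + 0.11198017×0.52085089 = 0.233401
  M+8: 0.3610315×0.07745089 + 0.11198017×0.40169822 = 0.072944
  M+10: 0.11198017×0.07745089 = 0.008673
Scale to base peak (0.354666) = 100: 20.4 : 72.7 : 100.0 : 65.8 : 20.6 : 2.4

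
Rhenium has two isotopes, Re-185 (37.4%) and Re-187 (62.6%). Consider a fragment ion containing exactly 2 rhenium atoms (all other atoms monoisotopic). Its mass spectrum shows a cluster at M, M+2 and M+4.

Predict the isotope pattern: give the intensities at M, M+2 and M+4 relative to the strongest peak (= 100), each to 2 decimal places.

29.87 : 100.00 : 83.69

Each Re atom is independently Re-185 (p = 0.374) or Re-187 (q = 0.626); the cluster is the binomial expansion (p + q)^2.
P(M) = 0.374^2 = 0.139876
P(M+2) = 2 × 0.374^1 × 0.626^1 = 0.468248
P(M+4) = 0.626^2 = 0.391876
The M+2 peak is largest (0.468248); scaling to 100 gives 29.87 : 100.00 : 83.69.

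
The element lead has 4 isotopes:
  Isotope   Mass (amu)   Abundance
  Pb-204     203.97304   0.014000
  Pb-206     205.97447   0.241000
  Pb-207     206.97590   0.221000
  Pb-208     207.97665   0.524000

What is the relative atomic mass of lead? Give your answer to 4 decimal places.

Weight each isotope mass by its fractional abundance: 0.014000 × 203.97304 + 0.241000 × 205.97447 + 0.221000 × 206.97590 + 0.524000 × 207.97665
= 2.855623 + 49.639847 + 45.741674 + 108.979765 = 207.216909 amu

207.2169 amu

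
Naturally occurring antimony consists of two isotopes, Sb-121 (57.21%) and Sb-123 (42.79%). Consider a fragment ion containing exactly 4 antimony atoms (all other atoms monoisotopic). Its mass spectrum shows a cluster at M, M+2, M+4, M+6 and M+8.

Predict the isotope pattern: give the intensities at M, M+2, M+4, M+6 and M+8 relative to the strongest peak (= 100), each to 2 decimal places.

29.79 : 89.13 : 100.00 : 49.86 : 9.32

Expanding (0.5721 + 0.4279)^4:
P(M) = 0.5721^4 = 0.107124
P(M+2) = 4 × 0.5721^3 × 0.4279^1 = 0.320493
P(M+4) = 6 × 0.5721^2 × 0.4279^2 = 0.359567
P(M+6) = 4 × 0.5721^1 × 0.4279^3 = 0.179291
P(M+8) = 0.4279^4 = 0.033525
The M+4 peak is largest (0.359567); scaling to 100 gives 29.79 : 89.13 : 100.00 : 49.86 : 9.32.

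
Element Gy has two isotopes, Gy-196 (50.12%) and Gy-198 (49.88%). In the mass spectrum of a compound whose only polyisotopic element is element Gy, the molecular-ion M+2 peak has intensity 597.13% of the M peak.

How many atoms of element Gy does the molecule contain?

6

With n Gy atoms, P(M+2)/P(M) = C(n,1)·p^(n−1)q / p^n = n·q/p = n · 0.4988/0.5012.
n = 5.9713 × 0.5012/0.4988 = 6.00 ≈ 6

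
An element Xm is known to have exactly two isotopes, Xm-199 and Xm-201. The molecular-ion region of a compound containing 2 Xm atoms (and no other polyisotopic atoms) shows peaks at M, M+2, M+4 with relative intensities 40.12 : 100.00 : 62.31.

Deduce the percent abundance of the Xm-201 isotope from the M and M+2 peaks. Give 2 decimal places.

55.48%

If p is the fraction of Xm that is Xm-199, then I(M+2)/I(M) = [C(2,1)·p^1·(1−p)] / p^2 = 2·(1−p)/p = 100.00/40.12 = 2.4925
(1−p)/p = 2.4925/2 = 1.2463  ⇒  p = 1/(1 + 1.2463) = 0.4452
Xm-199: 44.52%, Xm-201: 55.48%.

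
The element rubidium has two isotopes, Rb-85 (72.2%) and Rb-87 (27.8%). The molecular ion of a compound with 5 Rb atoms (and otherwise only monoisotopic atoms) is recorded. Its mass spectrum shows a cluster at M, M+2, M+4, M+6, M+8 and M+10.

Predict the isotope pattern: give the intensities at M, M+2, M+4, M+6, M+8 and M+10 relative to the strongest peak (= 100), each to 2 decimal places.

Each Rb atom is independently Rb-85 (p = 0.722) or Rb-87 (q = 0.278); the cluster is the binomial expansion (p + q)^5.
P(M) = 0.722^5 = 0.196194
P(M+2) = 5 × 0.722^4 × 0.278^1 = 0.377714
P(M+4) = 10 × 0.722^3 × 0.278^2 = 0.290872
P(M+6) = 10 × 0.722^2 × 0.278^3 = 0.111998
P(M+8) = 5 × 0.722^1 × 0.278^4 = 0.021562
P(M+10) = 0.278^5 = 0.001660
The M+2 peak is largest (0.377714); scaling to 100 gives 51.94 : 100.00 : 77.01 : 29.65 : 5.71 : 0.44.

51.94 : 100.00 : 77.01 : 29.65 : 5.71 : 0.44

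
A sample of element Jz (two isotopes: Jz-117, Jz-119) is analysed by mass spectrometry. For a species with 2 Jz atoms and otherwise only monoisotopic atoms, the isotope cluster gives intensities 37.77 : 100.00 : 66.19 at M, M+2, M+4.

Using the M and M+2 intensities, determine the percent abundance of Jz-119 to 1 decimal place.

57.0%

Write p for the Jz-117 fraction. I(M+2)/I(M) = [C(2,1)·p^1·(1−p)] / p^2 = 2·(1−p)/p = 100.00/37.77 = 2.6476
(1−p)/p = 2.6476/2 = 1.3238  ⇒  p = 1/(1 + 1.3238) = 0.4303
Jz-117: 43.0%, Jz-119: 57.0%.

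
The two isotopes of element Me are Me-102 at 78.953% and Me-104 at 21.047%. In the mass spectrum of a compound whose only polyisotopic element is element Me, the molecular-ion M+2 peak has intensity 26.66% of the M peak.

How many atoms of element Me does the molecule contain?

1

With n Me atoms, P(M+2)/P(M) = C(n,1)·p^(n−1)q / p^n = n·q/p = n · 0.21047/0.78953.
n = 0.2666 × 0.78953/0.21047 = 1.00 ≈ 1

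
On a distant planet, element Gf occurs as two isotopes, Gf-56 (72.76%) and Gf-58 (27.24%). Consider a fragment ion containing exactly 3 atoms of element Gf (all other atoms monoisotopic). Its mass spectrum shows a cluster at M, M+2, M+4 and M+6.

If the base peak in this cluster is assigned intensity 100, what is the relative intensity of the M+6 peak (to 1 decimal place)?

(0.7276 + 0.2724)^3 gives M 0.3852, M+2 0.4326, M+4 0.1620, M+6 0.0202; the largest is M+2.
P(M+2) = C(3,1) × 0.7276^2 × 0.2724^1 = 3 × 0.52940176 × 0.2724 = 0.432627 (base)
P(M+6) = C(3,3) × 0.7276^0 × 0.2724^3 = 1 × 1.0000 × 0.02021256 = 0.020213
Relative intensity = 0.020213 / 0.432627 × 100 = 4.7

4.7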